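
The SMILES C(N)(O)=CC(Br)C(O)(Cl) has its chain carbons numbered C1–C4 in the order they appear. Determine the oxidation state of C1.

+2

C1 has a double bond to C (2×0 = 0), one bond to N (+1), one bond to O (+1).
Oxidation state = 0 + 1 + 1 = +2.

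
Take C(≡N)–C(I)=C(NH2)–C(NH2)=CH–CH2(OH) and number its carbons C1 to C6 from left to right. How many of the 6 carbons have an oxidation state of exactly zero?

0

Tallying each carbon's bonds:
C1: 1C, 3N → 0 + 3 = +3
C2: 3C, 1I → 0 + 1 = +1
C3: 3C, 1N → 0 + 1 = +1
C4: 3C, 1N → 0 + 1 = +1
C5: 3C, 1H → 0 − 1 = -1
C6: 1C, 2H, 1O → 0 − 2 + 1 = -1
0 carbons meet the condition.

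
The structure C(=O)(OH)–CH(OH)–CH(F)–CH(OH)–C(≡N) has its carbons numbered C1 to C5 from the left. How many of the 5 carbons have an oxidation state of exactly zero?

3

Tallying each carbon's bonds:
C1: 1C, 3O → 0 + 3 = +3
C2: 2C, 1H, 1O → 0 − 1 + 1 = 0
C3: 2C, 1H, 1F → 0 − 1 + 1 = 0
C4: 2C, 1H, 1O → 0 − 1 + 1 = 0
C5: 1C, 3N → 0 + 3 = +3
3 carbons (C2, C3, C4) meet the condition.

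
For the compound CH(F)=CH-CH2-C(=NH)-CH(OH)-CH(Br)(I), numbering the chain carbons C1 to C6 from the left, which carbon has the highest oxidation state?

C4

Bonds to more-electronegative neighbours contribute +1 each, bonds to H or metals contribute −1 each, and C–C bonds contribute 0. Tallying each carbon:
C1: 2C, 1H, 1F → 0 − 1 + 1 = 0
C2: 3C, 1H → 0 − 1 = -1
C3: 2C, 2H → 0 − 2 = -2
C4: 2C, 2N → 0 + 2 = +2
C5: 2C, 1H, 1O → 0 − 1 + 1 = 0
C6: 1C, 1H, 1Br, 1I → 0 − 1 + 1 + 1 = +1
The most oxidised carbon is C4 at +2.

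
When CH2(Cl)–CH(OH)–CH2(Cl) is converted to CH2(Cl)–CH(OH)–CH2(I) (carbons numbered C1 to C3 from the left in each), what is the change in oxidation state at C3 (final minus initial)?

Before: C3 has 1 bond to C, 2 bonds to H, 1 bond to Cl → oxidation state -1.
After: C3 has 1 bond to C, 2 bonds to H, 1 bond to I → oxidation state -1.
Δ = -1 − (-1) = 0, so no net redox change at C3.

0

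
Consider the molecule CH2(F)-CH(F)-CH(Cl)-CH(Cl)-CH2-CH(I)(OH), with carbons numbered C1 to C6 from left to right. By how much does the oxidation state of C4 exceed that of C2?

0

C4: 2C, 1H, 1Cl → 0 − 1 + 1 = 0
C2: 2C, 1H, 1F → 0 − 1 + 1 = 0
Difference: 0 − (0) = 0.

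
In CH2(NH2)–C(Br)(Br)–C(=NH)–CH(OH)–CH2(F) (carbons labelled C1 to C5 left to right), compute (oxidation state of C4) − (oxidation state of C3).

-2

C4: 2C, 1H, 1O → 0 − 1 + 1 = 0
C3: 2C, 2N → 0 + 2 = +2
Difference: 0 − (+2) = -2.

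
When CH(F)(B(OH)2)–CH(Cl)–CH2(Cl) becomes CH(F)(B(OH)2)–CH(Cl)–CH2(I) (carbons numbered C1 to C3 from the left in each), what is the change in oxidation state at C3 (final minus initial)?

0

Before: C3 has 1 bond to C, 2 bonds to H, 1 bond to Cl → oxidation state -1.
After: C3 has 1 bond to C, 2 bonds to H, 1 bond to I → oxidation state -1.
Δ = -1 − (-1) = 0, so no net redox change at C3.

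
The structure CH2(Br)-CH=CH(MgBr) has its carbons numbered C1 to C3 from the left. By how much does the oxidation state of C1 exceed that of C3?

C1: 1C, 2H, 1Br → 0 − 2 + 1 = -1
C3: 2C, 1H, 1Mg → 0 − 1 − 1 = -2
Difference: -1 − (-2) = +1.

+1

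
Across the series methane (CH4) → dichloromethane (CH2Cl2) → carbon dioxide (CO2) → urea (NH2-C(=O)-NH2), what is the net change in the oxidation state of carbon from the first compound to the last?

Carbon oxidation states along the series — methane: -4, dichloromethane: 0, carbon dioxide: +4, urea: +4.
Net change = +4 − (-4) = +8.

+8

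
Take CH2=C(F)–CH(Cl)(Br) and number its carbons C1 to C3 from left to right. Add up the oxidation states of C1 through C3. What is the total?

0

Bonds to more-electronegative neighbours contribute +1 each, bonds to H or metals contribute −1 each, and C–C bonds contribute 0. Tallying each carbon:
C1: 2C, 2H → 0 − 2 = -2
C2: 3C, 1F → 0 + 1 = +1
C3: 1C, 1H, 1Cl, 1Br → 0 − 1 + 1 + 1 = +1
Sum = -2 + 1 + 1 = 0.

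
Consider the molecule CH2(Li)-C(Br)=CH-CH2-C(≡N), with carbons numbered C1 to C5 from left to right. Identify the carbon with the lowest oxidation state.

C1

Tallying each carbon's bonds:
C1: 1C, 2H, 1Li → 0 − 2 − 1 = -3
C2: 3C, 1Br → 0 + 1 = +1
C3: 3C, 1H → 0 − 1 = -1
C4: 2C, 2H → 0 − 2 = -2
C5: 1C, 3N → 0 + 3 = +3
The most reduced carbon is C1 at -3.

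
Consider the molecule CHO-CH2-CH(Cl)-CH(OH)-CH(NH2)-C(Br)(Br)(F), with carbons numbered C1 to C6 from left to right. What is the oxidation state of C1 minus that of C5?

+1

C1: 1C, 1H, 2O → 0 − 1 + 2 = +1
C5: 2C, 1H, 1N → 0 − 1 + 1 = 0
Difference: +1 − (0) = +1.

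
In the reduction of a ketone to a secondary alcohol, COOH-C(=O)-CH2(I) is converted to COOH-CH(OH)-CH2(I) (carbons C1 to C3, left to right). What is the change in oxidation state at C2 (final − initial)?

Before: C2 has 2 bonds to C, 2 bonds to O → oxidation state +2.
After: C2 has 2 bonds to C, 1 bond to H, 1 bond to O → oxidation state 0.
Δ = 0 − (+2) = -2, so this is a reduction at C2.

-2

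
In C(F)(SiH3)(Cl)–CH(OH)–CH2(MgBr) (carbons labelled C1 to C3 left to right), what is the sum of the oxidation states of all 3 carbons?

-2

Assign +1 per bond to O/N/halogen, −1 per bond to H or an electropositive element, and 0 per bond to carbon. Tallying each carbon:
C1: 1C, 1F, 1Cl, 1Si → 0 + 1 + 1 − 1 = +1
C2: 2C, 1H, 1O → 0 − 1 + 1 = 0
C3: 1C, 2H, 1Mg → 0 − 2 − 1 = -3
Sum = +1 + 0 − 3 = -2.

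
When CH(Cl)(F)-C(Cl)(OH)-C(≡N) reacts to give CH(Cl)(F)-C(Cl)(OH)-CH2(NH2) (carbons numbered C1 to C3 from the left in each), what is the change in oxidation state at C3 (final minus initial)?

-4

Before: C3 has 1 bond to C, 3 bonds to N → oxidation state +3.
After: C3 has 1 bond to C, 2 bonds to H, 1 bond to N → oxidation state -1.
Δ = -1 − (+3) = -4, so this is a reduction at C3.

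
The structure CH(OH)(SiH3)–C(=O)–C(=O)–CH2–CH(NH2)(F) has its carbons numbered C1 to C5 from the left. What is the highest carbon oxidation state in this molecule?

Each bond to a more electronegative atom (O, N, halogen) counts +1, each bond to a less electronegative atom (H, metal, B, Si) counts −1, and each C–C bond counts 0. Tallying each carbon:
C1: 1C, 1H, 1O, 1Si → 0 − 1 + 1 − 1 = -1
C2: 2C, 2O → 0 + 2 = +2
C3: 2C, 2O → 0 + 2 = +2
C4: 2C, 2H → 0 − 2 = -2
C5: 1C, 1H, 1N, 1F → 0 − 1 + 1 + 1 = +1
The highest value is +2.

+2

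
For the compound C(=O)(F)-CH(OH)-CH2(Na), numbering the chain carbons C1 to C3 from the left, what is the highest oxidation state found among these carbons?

Bonds to more-electronegative neighbours contribute +1 each, bonds to H or metals contribute −1 each, and C–C bonds contribute 0. Tallying each carbon:
C1: 1C, 2O, 1F → 0 + 2 + 1 = +3
C2: 2C, 1H, 1O → 0 − 1 + 1 = 0
C3: 1C, 2H, 1Na → 0 − 2 − 1 = -3
The highest value is +3.

+3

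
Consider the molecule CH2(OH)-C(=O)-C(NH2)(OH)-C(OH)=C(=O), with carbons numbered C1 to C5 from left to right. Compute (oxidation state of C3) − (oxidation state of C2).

C3: 2C, 1O, 1N → 0 + 1 + 1 = +2
C2: 2C, 2O → 0 + 2 = +2
Difference: +2 − (+2) = 0.

0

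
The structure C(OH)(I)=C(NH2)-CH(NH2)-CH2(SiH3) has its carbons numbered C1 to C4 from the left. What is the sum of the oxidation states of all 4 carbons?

Tallying each carbon's bonds:
C1: 2C, 1O, 1I → 0 + 1 + 1 = +2
C2: 3C, 1N → 0 + 1 = +1
C3: 2C, 1H, 1N → 0 − 1 + 1 = 0
C4: 1C, 2H, 1Si → 0 − 2 − 1 = -3
Sum = +2 + 1 + 0 − 3 = 0.

0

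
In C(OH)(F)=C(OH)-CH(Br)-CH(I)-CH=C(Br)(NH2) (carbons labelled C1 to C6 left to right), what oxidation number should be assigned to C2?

+1

C2 has a double bond to C (2×0 = 0), one bond to C (0), one bond to O (+1).
Oxidation state = 0 + 0 + 1 = +1.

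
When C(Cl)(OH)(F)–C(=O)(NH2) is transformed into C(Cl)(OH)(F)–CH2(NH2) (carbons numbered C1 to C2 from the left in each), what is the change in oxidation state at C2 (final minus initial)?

Before: C2 has 1 bond to C, 2 bonds to O, 1 bond to N → oxidation state +3.
After: C2 has 1 bond to C, 2 bonds to H, 1 bond to N → oxidation state -1.
Δ = -1 − (+3) = -4, so this is a reduction at C2.

-4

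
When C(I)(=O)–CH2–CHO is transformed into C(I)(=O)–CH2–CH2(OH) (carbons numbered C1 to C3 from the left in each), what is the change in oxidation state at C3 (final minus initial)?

Before: C3 has 1 bond to C, 1 bond to H, 2 bonds to O → oxidation state +1.
After: C3 has 1 bond to C, 2 bonds to H, 1 bond to O → oxidation state -1.
Δ = -1 − (+1) = -2, so this is a reduction at C3.

-2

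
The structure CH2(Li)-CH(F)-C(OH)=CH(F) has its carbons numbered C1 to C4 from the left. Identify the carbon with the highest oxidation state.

Count +1 for every bond to an atom more electronegative than carbon and −1 for every bond to one less electronegative; C–C bonds are 0. Tallying each carbon:
C1: 1C, 2H, 1Li → 0 − 2 − 1 = -3
C2: 2C, 1H, 1F → 0 − 1 + 1 = 0
C3: 3C, 1O → 0 + 1 = +1
C4: 2C, 1H, 1F → 0 − 1 + 1 = 0
The most oxidised carbon is C3 at +1.

C3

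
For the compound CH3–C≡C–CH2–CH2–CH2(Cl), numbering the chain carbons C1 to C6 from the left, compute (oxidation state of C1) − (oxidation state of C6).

C1: 1C, 3H → 0 − 3 = -3
C6: 1C, 2H, 1Cl → 0 − 2 + 1 = -1
Difference: -3 − (-1) = -2.

-2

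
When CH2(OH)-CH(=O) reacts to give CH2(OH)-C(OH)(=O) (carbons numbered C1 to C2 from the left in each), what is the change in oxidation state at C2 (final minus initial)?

Before: C2 has 1 bond to C, 1 bond to H, 2 bonds to O → oxidation state +1.
After: C2 has 1 bond to C, 3 bonds to O → oxidation state +3.
Δ = +3 − (+1) = +2, so this is an oxidation at C2.

+2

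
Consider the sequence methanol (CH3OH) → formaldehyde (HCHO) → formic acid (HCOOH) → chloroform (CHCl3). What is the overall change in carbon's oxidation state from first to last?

+4

Carbon oxidation states along the series — methanol: -2, formaldehyde: 0, formic acid: +2, chloroform: +2.
Net change = +2 − (-2) = +4.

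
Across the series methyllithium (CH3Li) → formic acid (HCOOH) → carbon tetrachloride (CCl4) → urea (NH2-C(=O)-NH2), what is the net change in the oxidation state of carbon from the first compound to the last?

+8

Carbon oxidation states along the series — methyllithium: -4, formic acid: +2, carbon tetrachloride: +4, urea: +4.
Net change = +4 − (-4) = +8.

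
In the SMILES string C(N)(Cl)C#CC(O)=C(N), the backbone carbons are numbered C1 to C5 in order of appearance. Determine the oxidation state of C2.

Count +1 for every bond to an atom more electronegative than carbon and −1 for every bond to one less electronegative; C–C bonds are 0.
C2 has one bond to C (0), a triple bond to C (3×0 = 0).
Oxidation state = 0 + 0 = 0.

0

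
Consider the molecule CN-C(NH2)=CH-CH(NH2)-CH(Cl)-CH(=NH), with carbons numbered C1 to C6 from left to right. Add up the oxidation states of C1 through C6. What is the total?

Bonds to more-electronegative neighbours contribute +1 each, bonds to H or metals contribute −1 each, and C–C bonds contribute 0. Tallying each carbon:
C1: 1C, 3N → 0 + 3 = +3
C2: 3C, 1N → 0 + 1 = +1
C3: 3C, 1H → 0 − 1 = -1
C4: 2C, 1H, 1N → 0 − 1 + 1 = 0
C5: 2C, 1H, 1Cl → 0 − 1 + 1 = 0
C6: 1C, 1H, 2N → 0 − 1 + 2 = +1
Sum = +3 + 1 − 1 + 0 + 0 + 1 = +4.

+4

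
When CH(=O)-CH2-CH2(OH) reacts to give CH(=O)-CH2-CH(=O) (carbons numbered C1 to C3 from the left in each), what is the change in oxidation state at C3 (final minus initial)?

+2

Before: C3 has 1 bond to C, 2 bonds to H, 1 bond to O → oxidation state -1.
After: C3 has 1 bond to C, 1 bond to H, 2 bonds to O → oxidation state +1.
Δ = +1 − (-1) = +2, so this is an oxidation at C3.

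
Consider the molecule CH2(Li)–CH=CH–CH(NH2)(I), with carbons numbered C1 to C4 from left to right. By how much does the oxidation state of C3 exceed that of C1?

C3: 3C, 1H → 0 − 1 = -1
C1: 1C, 2H, 1Li → 0 − 2 − 1 = -3
Difference: -1 − (-3) = +2.

+2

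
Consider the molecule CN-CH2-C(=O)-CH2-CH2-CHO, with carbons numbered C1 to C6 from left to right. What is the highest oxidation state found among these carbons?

+3

Assign +1 per bond to O/N/halogen, −1 per bond to H or an electropositive element, and 0 per bond to carbon. Tallying each carbon:
C1: 1C, 3N → 0 + 3 = +3
C2: 2C, 2H → 0 − 2 = -2
C3: 2C, 2O → 0 + 2 = +2
C4: 2C, 2H → 0 − 2 = -2
C5: 2C, 2H → 0 − 2 = -2
C6: 1C, 1H, 2O → 0 − 1 + 2 = +1
The highest value is +3.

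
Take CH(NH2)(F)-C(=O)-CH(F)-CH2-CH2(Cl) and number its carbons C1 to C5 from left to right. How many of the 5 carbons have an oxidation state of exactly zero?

1

Assign +1 per bond to O/N/halogen, −1 per bond to H or an electropositive element, and 0 per bond to carbon. Tallying each carbon:
C1: 1C, 1H, 1N, 1F → 0 − 1 + 1 + 1 = +1
C2: 2C, 2O → 0 + 2 = +2
C3: 2C, 1H, 1F → 0 − 1 + 1 = 0
C4: 2C, 2H → 0 − 2 = -2
C5: 1C, 2H, 1Cl → 0 − 2 + 1 = -1
1 carbon (C3) meets the condition.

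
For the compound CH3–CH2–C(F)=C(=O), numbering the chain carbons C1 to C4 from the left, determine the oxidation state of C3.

+1

C3 has one bond to C (0), a double bond to C (2×0 = 0), one bond to F (+1).
Oxidation state = 0 + 0 + 1 = +1.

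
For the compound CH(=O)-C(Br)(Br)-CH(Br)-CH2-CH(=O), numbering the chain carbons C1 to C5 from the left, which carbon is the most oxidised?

Assign +1 per bond to O/N/halogen, −1 per bond to H or an electropositive element, and 0 per bond to carbon. Tallying each carbon:
C1: 1C, 1H, 2O → 0 − 1 + 2 = +1
C2: 2C, 2Br → 0 + 2 = +2
C3: 2C, 1H, 1Br → 0 − 1 + 1 = 0
C4: 2C, 2H → 0 − 2 = -2
C5: 1C, 1H, 2O → 0 − 1 + 2 = +1
The most oxidised carbon is C2 at +2.

C2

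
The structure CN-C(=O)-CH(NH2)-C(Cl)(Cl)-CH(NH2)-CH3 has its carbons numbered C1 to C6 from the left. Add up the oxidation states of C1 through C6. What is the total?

+4

Assign +1 per bond to O/N/halogen, −1 per bond to H or an electropositive element, and 0 per bond to carbon. Tallying each carbon:
C1: 1C, 3N → 0 + 3 = +3
C2: 2C, 2O → 0 + 2 = +2
C3: 2C, 1H, 1N → 0 − 1 + 1 = 0
C4: 2C, 2Cl → 0 + 2 = +2
C5: 2C, 1H, 1N → 0 − 1 + 1 = 0
C6: 1C, 3H → 0 − 3 = -3
Sum = +3 + 2 + 0 + 2 + 0 − 3 = +4.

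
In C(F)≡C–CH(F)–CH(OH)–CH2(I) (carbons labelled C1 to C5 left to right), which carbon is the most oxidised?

C1

Count +1 for every bond to an atom more electronegative than carbon and −1 for every bond to one less electronegative; C–C bonds are 0. Tallying each carbon:
C1: 3C, 1F → 0 + 1 = +1
C2: 4C → 0 = 0
C3: 2C, 1H, 1F → 0 − 1 + 1 = 0
C4: 2C, 1H, 1O → 0 − 1 + 1 = 0
C5: 1C, 2H, 1I → 0 − 2 + 1 = -1
The most oxidised carbon is C1 at +1.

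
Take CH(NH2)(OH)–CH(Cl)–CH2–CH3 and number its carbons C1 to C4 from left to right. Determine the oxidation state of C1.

+1

C1 has one bond to C (0), one bond to N (+1), one bond to O (+1), one bond to H (-1).
Oxidation state = 0 + 1 + 1 − 1 = +1.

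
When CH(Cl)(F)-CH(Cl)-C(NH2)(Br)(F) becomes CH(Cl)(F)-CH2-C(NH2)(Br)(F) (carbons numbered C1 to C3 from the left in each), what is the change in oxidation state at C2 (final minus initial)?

-2

Before: C2 has 2 bonds to C, 1 bond to H, 1 bond to Cl → oxidation state 0.
After: C2 has 2 bonds to C, 2 bonds to H → oxidation state -2.
Δ = -2 − (0) = -2, so this is a reduction at C2.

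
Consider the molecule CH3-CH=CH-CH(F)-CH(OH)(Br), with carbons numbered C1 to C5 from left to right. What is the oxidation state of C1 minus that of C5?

-4

C1: 1C, 3H → 0 − 3 = -3
C5: 1C, 1H, 1O, 1Br → 0 − 1 + 1 + 1 = +1
Difference: -3 − (+1) = -4.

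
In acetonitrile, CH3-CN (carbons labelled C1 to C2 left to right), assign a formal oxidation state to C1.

-3

C1 has one bond to H (-1), one bond to H (-1), one bond to H (-1), one bond to C (0).
Oxidation state = -1 − 1 − 1 + 0 = -3.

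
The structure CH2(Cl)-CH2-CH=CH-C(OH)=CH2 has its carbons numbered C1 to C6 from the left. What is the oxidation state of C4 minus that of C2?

+1

C4: 3C, 1H → 0 − 1 = -1
C2: 2C, 2H → 0 − 2 = -2
Difference: -1 − (-2) = +1.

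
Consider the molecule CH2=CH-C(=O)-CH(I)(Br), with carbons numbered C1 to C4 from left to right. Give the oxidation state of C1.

C1 has a double bond to C (2×0 = 0), one bond to H (-1), one bond to H (-1).
Oxidation state = 0 − 1 − 1 = -2.

-2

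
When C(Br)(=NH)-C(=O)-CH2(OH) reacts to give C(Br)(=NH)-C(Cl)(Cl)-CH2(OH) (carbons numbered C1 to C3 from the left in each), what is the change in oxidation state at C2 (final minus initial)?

Before: C2 has 2 bonds to C, 2 bonds to O → oxidation state +2.
After: C2 has 2 bonds to C, 2 bonds to Cl → oxidation state +2.
Δ = +2 − (+2) = 0, so no net redox change at C2.

0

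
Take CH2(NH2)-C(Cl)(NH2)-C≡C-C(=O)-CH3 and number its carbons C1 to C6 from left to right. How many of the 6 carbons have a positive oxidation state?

2

Tallying each carbon's bonds:
C1: 1C, 2H, 1N → 0 − 2 + 1 = -1
C2: 2C, 1N, 1Cl → 0 + 1 + 1 = +2
C3: 4C → 0 = 0
C4: 4C → 0 = 0
C5: 2C, 2O → 0 + 2 = +2
C6: 1C, 3H → 0 − 3 = -3
2 carbons (C2, C5) meet the condition.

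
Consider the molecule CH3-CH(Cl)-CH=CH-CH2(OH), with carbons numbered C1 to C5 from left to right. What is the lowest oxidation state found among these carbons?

Count +1 for every bond to an atom more electronegative than carbon and −1 for every bond to one less electronegative; C–C bonds are 0. Tallying each carbon:
C1: 1C, 3H → 0 − 3 = -3
C2: 2C, 1H, 1Cl → 0 − 1 + 1 = 0
C3: 3C, 1H → 0 − 1 = -1
C4: 3C, 1H → 0 − 1 = -1
C5: 1C, 2H, 1O → 0 − 2 + 1 = -1
The lowest value is -3.

-3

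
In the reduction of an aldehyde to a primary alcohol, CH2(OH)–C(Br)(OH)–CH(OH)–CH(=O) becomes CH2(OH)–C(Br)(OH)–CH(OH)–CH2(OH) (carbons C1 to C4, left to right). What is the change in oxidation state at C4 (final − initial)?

Before: C4 has 1 bond to C, 1 bond to H, 2 bonds to O → oxidation state +1.
After: C4 has 1 bond to C, 2 bonds to H, 1 bond to O → oxidation state -1.
Δ = -1 − (+1) = -2, so this is a reduction at C4.

-2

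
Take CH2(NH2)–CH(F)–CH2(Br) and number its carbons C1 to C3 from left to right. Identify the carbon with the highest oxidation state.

Tallying each carbon's bonds:
C1: 1C, 2H, 1N → 0 − 2 + 1 = -1
C2: 2C, 1H, 1F → 0 − 1 + 1 = 0
C3: 1C, 2H, 1Br → 0 − 2 + 1 = -1
The most oxidised carbon is C2 at 0.

C2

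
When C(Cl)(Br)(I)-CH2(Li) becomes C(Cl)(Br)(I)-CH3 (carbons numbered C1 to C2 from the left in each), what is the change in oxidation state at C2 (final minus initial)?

0

Before: C2 has 1 bond to C, 2 bonds to H, 1 bond to Li → oxidation state -3.
After: C2 has 1 bond to C, 3 bonds to H → oxidation state -3.
Δ = -3 − (-3) = 0, so no net redox change at C2.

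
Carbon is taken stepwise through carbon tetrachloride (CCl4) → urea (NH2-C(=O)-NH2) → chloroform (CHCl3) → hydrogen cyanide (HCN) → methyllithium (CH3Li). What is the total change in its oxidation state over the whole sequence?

Carbon oxidation states along the series — carbon tetrachloride: +4, urea: +4, chloroform: +2, hydrogen cyanide: +2, methyllithium: -4.
Net change = -4 − (+4) = -8.

-8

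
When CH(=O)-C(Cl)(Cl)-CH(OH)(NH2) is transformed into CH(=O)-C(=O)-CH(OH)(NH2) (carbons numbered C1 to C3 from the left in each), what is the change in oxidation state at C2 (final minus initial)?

0

Before: C2 has 2 bonds to C, 2 bonds to Cl → oxidation state +2.
After: C2 has 2 bonds to C, 2 bonds to O → oxidation state +2.
Δ = +2 − (+2) = 0, so no net redox change at C2.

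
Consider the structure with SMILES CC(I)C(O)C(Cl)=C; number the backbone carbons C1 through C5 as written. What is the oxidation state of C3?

Count +1 for every bond to an atom more electronegative than carbon and −1 for every bond to one less electronegative; C–C bonds are 0.
C3 has one bond to C (0), one bond to C (0), one bond to O (+1), one bond to H (-1).
Oxidation state = 0 + 0 + 1 − 1 = 0.

0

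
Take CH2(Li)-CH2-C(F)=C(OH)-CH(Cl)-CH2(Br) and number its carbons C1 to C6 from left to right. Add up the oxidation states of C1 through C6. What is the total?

-4

Each bond to a more electronegative atom (O, N, halogen) counts +1, each bond to a less electronegative atom (H, metal, B, Si) counts −1, and each C–C bond counts 0. Tallying each carbon:
C1: 1C, 2H, 1Li → 0 − 2 − 1 = -3
C2: 2C, 2H → 0 − 2 = -2
C3: 3C, 1F → 0 + 1 = +1
C4: 3C, 1O → 0 + 1 = +1
C5: 2C, 1H, 1Cl → 0 − 1 + 1 = 0
C6: 1C, 2H, 1Br → 0 − 2 + 1 = -1
Sum = -3 − 2 + 1 + 1 + 0 − 1 = -4.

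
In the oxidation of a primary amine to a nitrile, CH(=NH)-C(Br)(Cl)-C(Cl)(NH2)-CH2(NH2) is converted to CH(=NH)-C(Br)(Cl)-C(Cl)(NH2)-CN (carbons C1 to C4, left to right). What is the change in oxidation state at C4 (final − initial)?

Before: C4 has 1 bond to C, 2 bonds to H, 1 bond to N → oxidation state -1.
After: C4 has 1 bond to C, 3 bonds to N → oxidation state +3.
Δ = +3 − (-1) = +4, so this is an oxidation at C4.

+4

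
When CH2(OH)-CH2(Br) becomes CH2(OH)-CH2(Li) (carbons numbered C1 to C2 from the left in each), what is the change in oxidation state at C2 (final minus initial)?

-2

Before: C2 has 1 bond to C, 2 bonds to H, 1 bond to Br → oxidation state -1.
After: C2 has 1 bond to C, 2 bonds to H, 1 bond to Li → oxidation state -3.
Δ = -3 − (-1) = -2, so this is a reduction at C2.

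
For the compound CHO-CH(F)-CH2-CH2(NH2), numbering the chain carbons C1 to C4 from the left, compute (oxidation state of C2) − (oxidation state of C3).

C2: 2C, 1H, 1F → 0 − 1 + 1 = 0
C3: 2C, 2H → 0 − 2 = -2
Difference: 0 − (-2) = +2.

+2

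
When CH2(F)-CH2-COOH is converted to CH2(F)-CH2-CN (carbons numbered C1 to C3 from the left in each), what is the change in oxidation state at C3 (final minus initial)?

Before: C3 has 1 bond to C, 3 bonds to O → oxidation state +3.
After: C3 has 1 bond to C, 3 bonds to N → oxidation state +3.
Δ = +3 − (+3) = 0, so no net redox change at C3.

0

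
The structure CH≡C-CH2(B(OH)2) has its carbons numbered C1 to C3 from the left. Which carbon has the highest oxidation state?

C2

Assign +1 per bond to O/N/halogen, −1 per bond to H or an electropositive element, and 0 per bond to carbon. Tallying each carbon:
C1: 3C, 1H → 0 − 1 = -1
C2: 4C → 0 = 0
C3: 1C, 2H, 1B → 0 − 2 − 1 = -3
The most oxidised carbon is C2 at 0.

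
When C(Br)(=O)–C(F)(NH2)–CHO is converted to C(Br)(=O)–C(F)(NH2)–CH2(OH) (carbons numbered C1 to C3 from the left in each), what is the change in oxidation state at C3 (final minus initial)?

-2

Before: C3 has 1 bond to C, 1 bond to H, 2 bonds to O → oxidation state +1.
After: C3 has 1 bond to C, 2 bonds to H, 1 bond to O → oxidation state -1.
Δ = -1 − (+1) = -2, so this is a reduction at C3.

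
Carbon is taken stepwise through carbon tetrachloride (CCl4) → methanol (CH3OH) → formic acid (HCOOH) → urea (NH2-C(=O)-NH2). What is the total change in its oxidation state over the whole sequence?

Carbon oxidation states along the series — carbon tetrachloride: +4, methanol: -2, formic acid: +2, urea: +4.
Net change = +4 − (+4) = 0.

0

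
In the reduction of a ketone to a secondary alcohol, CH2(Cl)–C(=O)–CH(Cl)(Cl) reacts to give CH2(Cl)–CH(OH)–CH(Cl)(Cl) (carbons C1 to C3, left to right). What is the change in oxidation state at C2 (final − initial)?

-2

Before: C2 has 2 bonds to C, 2 bonds to O → oxidation state +2.
After: C2 has 2 bonds to C, 1 bond to H, 1 bond to O → oxidation state 0.
Δ = 0 − (+2) = -2, so this is a reduction at C2.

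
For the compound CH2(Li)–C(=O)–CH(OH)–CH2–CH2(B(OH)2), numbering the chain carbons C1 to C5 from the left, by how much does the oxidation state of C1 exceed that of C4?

-1

C1: 1C, 2H, 1Li → 0 − 2 − 1 = -3
C4: 2C, 2H → 0 − 2 = -2
Difference: -3 − (-2) = -1.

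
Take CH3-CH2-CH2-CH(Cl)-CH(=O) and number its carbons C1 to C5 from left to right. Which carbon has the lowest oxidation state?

Tallying each carbon's bonds:
C1: 1C, 3H → 0 − 3 = -3
C2: 2C, 2H → 0 − 2 = -2
C3: 2C, 2H → 0 − 2 = -2
C4: 2C, 1H, 1Cl → 0 − 1 + 1 = 0
C5: 1C, 1H, 2O → 0 − 1 + 2 = +1
The most reduced carbon is C1 at -3.

C1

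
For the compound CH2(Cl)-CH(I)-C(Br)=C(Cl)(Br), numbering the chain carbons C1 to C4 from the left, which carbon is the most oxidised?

C4

Tallying each carbon's bonds:
C1: 1C, 2H, 1Cl → 0 − 2 + 1 = -1
C2: 2C, 1H, 1I → 0 − 1 + 1 = 0
C3: 3C, 1Br → 0 + 1 = +1
C4: 2C, 1Cl, 1Br → 0 + 1 + 1 = +2
The most oxidised carbon is C4 at +2.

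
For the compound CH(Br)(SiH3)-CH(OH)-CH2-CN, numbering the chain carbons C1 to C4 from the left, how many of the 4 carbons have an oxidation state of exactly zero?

Tallying each carbon's bonds:
C1: 1C, 1H, 1Br, 1Si → 0 − 1 + 1 − 1 = -1
C2: 2C, 1H, 1O → 0 − 1 + 1 = 0
C3: 2C, 2H → 0 − 2 = -2
C4: 1C, 3N → 0 + 3 = +3
1 carbon (C2) meets the condition.

1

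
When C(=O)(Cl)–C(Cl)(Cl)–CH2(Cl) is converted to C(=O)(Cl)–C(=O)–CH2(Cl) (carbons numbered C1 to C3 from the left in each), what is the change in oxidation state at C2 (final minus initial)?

0

Before: C2 has 2 bonds to C, 2 bonds to Cl → oxidation state +2.
After: C2 has 2 bonds to C, 2 bonds to O → oxidation state +2.
Δ = +2 − (+2) = 0, so no net redox change at C2.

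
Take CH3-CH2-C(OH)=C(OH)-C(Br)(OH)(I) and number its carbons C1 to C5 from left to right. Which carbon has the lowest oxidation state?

C1

Tallying each carbon's bonds:
C1: 1C, 3H → 0 − 3 = -3
C2: 2C, 2H → 0 − 2 = -2
C3: 3C, 1O → 0 + 1 = +1
C4: 3C, 1O → 0 + 1 = +1
C5: 1C, 1O, 1Br, 1I → 0 + 1 + 1 + 1 = +3
The most reduced carbon is C1 at -3.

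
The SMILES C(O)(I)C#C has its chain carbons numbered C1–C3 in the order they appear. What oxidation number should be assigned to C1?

+1

C1 has one bond to C (0), one bond to H (-1), one bond to O (+1), one bond to I (+1).
Oxidation state = 0 − 1 + 1 + 1 = +1.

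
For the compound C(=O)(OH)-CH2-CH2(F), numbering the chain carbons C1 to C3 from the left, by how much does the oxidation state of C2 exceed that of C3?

C2: 2C, 2H → 0 − 2 = -2
C3: 1C, 2H, 1F → 0 − 2 + 1 = -1
Difference: -2 − (-1) = -1.

-1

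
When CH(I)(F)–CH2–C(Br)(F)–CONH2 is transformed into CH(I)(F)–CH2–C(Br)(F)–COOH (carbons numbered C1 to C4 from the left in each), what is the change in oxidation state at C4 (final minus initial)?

0

Before: C4 has 1 bond to C, 2 bonds to O, 1 bond to N → oxidation state +3.
After: C4 has 1 bond to C, 3 bonds to O → oxidation state +3.
Δ = +3 − (+3) = 0, so no net redox change at C4.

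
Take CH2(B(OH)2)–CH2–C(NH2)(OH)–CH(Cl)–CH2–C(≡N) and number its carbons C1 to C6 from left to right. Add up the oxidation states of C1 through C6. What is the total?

-2

Tallying each carbon's bonds:
C1: 1C, 2H, 1B → 0 − 2 − 1 = -3
C2: 2C, 2H → 0 − 2 = -2
C3: 2C, 1O, 1N → 0 + 1 + 1 = +2
C4: 2C, 1H, 1Cl → 0 − 1 + 1 = 0
C5: 2C, 2H → 0 − 2 = -2
C6: 1C, 3N → 0 + 3 = +3
Sum = -3 − 2 + 2 + 0 − 2 + 3 = -2.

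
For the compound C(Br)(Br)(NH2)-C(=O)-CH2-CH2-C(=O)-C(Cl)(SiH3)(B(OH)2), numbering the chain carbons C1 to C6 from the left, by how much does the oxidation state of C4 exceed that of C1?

C4: 2C, 2H → 0 − 2 = -2
C1: 1C, 1N, 2Br → 0 + 1 + 2 = +3
Difference: -2 − (+3) = -5.

-5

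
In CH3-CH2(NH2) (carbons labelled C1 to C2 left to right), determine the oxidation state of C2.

C2 has one bond to C (0), one bond to H (-1), one bond to H (-1), one bond to N (+1).
Oxidation state = 0 − 1 − 1 + 1 = -1.

-1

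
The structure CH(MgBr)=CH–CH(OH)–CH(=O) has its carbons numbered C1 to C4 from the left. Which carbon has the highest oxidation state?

C4

Tallying each carbon's bonds:
C1: 2C, 1H, 1Mg → 0 − 1 − 1 = -2
C2: 3C, 1H → 0 − 1 = -1
C3: 2C, 1H, 1O → 0 − 1 + 1 = 0
C4: 1C, 1H, 2O → 0 − 1 + 2 = +1
The most oxidised carbon is C4 at +1.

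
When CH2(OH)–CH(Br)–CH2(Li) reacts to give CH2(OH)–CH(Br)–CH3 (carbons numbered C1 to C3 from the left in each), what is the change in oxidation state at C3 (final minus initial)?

Before: C3 has 1 bond to C, 2 bonds to H, 1 bond to Li → oxidation state -3.
After: C3 has 1 bond to C, 3 bonds to H → oxidation state -3.
Δ = -3 − (-3) = 0, so no net redox change at C3.

0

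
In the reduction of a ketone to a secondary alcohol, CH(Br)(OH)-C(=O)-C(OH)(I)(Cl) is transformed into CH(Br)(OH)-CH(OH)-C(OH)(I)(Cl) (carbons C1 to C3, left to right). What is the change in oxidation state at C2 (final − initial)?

-2

Before: C2 has 2 bonds to C, 2 bonds to O → oxidation state +2.
After: C2 has 2 bonds to C, 1 bond to H, 1 bond to O → oxidation state 0.
Δ = 0 − (+2) = -2, so this is a reduction at C2.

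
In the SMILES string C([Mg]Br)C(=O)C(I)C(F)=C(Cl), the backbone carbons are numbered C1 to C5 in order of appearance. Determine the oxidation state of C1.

Each bond to a more electronegative atom (O, N, halogen) counts +1, each bond to a less electronegative atom (H, metal, B, Si) counts −1, and each C–C bond counts 0.
C1 has one bond to C (0), one bond to H (-1), one bond to Mg (-1), one bond to H (-1).
Oxidation state = 0 − 1 − 1 − 1 = -3.

-3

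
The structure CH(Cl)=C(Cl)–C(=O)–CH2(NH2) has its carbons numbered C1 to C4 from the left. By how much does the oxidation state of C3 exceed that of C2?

C3: 2C, 2O → 0 + 2 = +2
C2: 3C, 1Cl → 0 + 1 = +1
Difference: +2 − (+1) = +1.

+1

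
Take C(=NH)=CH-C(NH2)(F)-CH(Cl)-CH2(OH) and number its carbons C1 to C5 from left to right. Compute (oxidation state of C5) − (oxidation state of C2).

C5: 1C, 2H, 1O → 0 − 2 + 1 = -1
C2: 3C, 1H → 0 − 1 = -1
Difference: -1 − (-1) = 0.

0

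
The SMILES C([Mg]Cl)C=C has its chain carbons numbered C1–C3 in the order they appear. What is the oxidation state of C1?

Bonds to more-electronegative neighbours contribute +1 each, bonds to H or metals contribute −1 each, and C–C bonds contribute 0.
C1 has one bond to C (0), one bond to H (-1), one bond to H (-1), one bond to Mg (-1).
Oxidation state = 0 − 1 − 1 − 1 = -3.

-3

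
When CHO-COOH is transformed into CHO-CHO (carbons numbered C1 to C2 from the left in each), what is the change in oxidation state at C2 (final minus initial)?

-2

Before: C2 has 1 bond to C, 3 bonds to O → oxidation state +3.
After: C2 has 1 bond to C, 1 bond to H, 2 bonds to O → oxidation state +1.
Δ = +1 − (+3) = -2, so this is a reduction at C2.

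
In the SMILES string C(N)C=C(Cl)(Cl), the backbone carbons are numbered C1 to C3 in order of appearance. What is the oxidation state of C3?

C3 has a double bond to C (2×0 = 0), one bond to Cl (+1), one bond to Cl (+1).
Oxidation state = 0 + 1 + 1 = +2.

+2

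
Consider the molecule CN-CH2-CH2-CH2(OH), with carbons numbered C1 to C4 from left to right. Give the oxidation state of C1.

+3

Bonds to more-electronegative neighbours contribute +1 each, bonds to H or metals contribute −1 each, and C–C bonds contribute 0.
C1 has one bond to C (0), a triple bond to N (3×+1 = +3).
Oxidation state = 0 + 3 = +3.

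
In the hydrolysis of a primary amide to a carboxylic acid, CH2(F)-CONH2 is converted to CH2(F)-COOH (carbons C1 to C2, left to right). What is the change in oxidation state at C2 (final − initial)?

0

Before: C2 has 1 bond to C, 2 bonds to O, 1 bond to N → oxidation state +3.
After: C2 has 1 bond to C, 3 bonds to O → oxidation state +3.
Δ = +3 − (+3) = 0, so no net redox change at C2.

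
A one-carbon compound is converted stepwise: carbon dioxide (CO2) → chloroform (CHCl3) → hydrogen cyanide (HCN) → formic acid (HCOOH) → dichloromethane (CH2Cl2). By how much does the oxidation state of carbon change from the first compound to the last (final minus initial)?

-4

Carbon oxidation states along the series — carbon dioxide: +4, chloroform: +2, hydrogen cyanide: +2, formic acid: +2, dichloromethane: 0.
Net change = 0 − (+4) = -4.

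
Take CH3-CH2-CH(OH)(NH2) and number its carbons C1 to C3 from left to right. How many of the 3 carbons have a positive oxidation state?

Tallying each carbon's bonds:
C1: 1C, 3H → 0 − 3 = -3
C2: 2C, 2H → 0 − 2 = -2
C3: 1C, 1H, 1O, 1N → 0 − 1 + 1 + 1 = +1
1 carbon (C3) meets the condition.

1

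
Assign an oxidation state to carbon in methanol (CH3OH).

-2

Assign +1 per bond to O/N/halogen, −1 per bond to H or an electropositive element, and 0 per bond to carbon.
The carbon has one bond to H (-1), one bond to H (-1), one bond to H (-1), one bond to O (+1).
Oxidation state = -1 − 1 − 1 + 1 = -2.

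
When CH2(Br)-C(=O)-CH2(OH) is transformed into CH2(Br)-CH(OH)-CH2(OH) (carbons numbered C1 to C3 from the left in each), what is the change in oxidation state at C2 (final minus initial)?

Before: C2 has 2 bonds to C, 2 bonds to O → oxidation state +2.
After: C2 has 2 bonds to C, 1 bond to H, 1 bond to O → oxidation state 0.
Δ = 0 − (+2) = -2, so this is a reduction at C2.

-2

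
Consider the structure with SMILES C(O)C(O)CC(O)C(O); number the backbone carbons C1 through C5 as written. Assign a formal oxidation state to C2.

0

C2 has one bond to C (0), one bond to C (0), one bond to H (-1), one bond to O (+1).
Oxidation state = 0 + 0 − 1 + 1 = 0.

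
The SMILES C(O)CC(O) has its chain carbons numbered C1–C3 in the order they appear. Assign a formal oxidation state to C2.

-2

C2 has one bond to C (0), one bond to C (0), one bond to H (-1), one bond to H (-1).
Oxidation state = 0 + 0 − 1 − 1 = -2.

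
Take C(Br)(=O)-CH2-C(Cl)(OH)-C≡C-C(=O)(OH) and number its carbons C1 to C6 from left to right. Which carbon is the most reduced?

Each bond to a more electronegative atom (O, N, halogen) counts +1, each bond to a less electronegative atom (H, metal, B, Si) counts −1, and each C–C bond counts 0. Tallying each carbon:
C1: 1C, 2O, 1Br → 0 + 2 + 1 = +3
C2: 2C, 2H → 0 − 2 = -2
C3: 2C, 1O, 1Cl → 0 + 1 + 1 = +2
C4: 4C → 0 = 0
C5: 4C → 0 = 0
C6: 1C, 3O → 0 + 3 = +3
The most reduced carbon is C2 at -2.

C2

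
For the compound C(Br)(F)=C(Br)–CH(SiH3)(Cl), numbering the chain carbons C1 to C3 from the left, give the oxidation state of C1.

C1 has a double bond to C (2×0 = 0), one bond to Br (+1), one bond to F (+1).
Oxidation state = 0 + 1 + 1 = +2.

+2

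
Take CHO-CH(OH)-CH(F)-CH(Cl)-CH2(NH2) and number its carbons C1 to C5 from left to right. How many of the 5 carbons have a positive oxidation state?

Count +1 for every bond to an atom more electronegative than carbon and −1 for every bond to one less electronegative; C–C bonds are 0. Tallying each carbon:
C1: 1C, 1H, 2O → 0 − 1 + 2 = +1
C2: 2C, 1H, 1O → 0 − 1 + 1 = 0
C3: 2C, 1H, 1F → 0 − 1 + 1 = 0
C4: 2C, 1H, 1Cl → 0 − 1 + 1 = 0
C5: 1C, 2H, 1N → 0 − 2 + 1 = -1
1 carbon (C1) meets the condition.

1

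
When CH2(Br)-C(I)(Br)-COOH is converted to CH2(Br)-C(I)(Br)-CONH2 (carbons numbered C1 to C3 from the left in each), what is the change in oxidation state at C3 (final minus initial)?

0

Before: C3 has 1 bond to C, 3 bonds to O → oxidation state +3.
After: C3 has 1 bond to C, 2 bonds to O, 1 bond to N → oxidation state +3.
Δ = +3 − (+3) = 0, so no net redox change at C3.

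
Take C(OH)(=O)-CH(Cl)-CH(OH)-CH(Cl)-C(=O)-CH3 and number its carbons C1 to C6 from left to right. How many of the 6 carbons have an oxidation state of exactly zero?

Tallying each carbon's bonds:
C1: 1C, 3O → 0 + 3 = +3
C2: 2C, 1H, 1Cl → 0 − 1 + 1 = 0
C3: 2C, 1H, 1O → 0 − 1 + 1 = 0
C4: 2C, 1H, 1Cl → 0 − 1 + 1 = 0
C5: 2C, 2O → 0 + 2 = +2
C6: 1C, 3H → 0 − 3 = -3
3 carbons (C2, C3, C4) meet the condition.

3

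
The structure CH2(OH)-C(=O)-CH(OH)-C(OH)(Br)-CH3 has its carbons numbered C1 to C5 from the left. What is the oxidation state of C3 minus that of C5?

C3: 2C, 1H, 1O → 0 − 1 + 1 = 0
C5: 1C, 3H → 0 − 3 = -3
Difference: 0 − (-3) = +3.

+3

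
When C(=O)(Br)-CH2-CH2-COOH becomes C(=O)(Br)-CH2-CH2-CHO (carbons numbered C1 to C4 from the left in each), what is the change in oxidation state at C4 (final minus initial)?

Before: C4 has 1 bond to C, 3 bonds to O → oxidation state +3.
After: C4 has 1 bond to C, 1 bond to H, 2 bonds to O → oxidation state +1.
Δ = +1 − (+3) = -2, so this is a reduction at C4.

-2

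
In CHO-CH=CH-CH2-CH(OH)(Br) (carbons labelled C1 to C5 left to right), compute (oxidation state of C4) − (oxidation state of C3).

-1

C4: 2C, 2H → 0 − 2 = -2
C3: 3C, 1H → 0 − 1 = -1
Difference: -2 − (-1) = -1.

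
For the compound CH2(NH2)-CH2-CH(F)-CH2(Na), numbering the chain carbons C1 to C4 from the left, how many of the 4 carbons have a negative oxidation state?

Bonds to more-electronegative neighbours contribute +1 each, bonds to H or metals contribute −1 each, and C–C bonds contribute 0. Tallying each carbon:
C1: 1C, 2H, 1N → 0 − 2 + 1 = -1
C2: 2C, 2H → 0 − 2 = -2
C3: 2C, 1H, 1F → 0 − 1 + 1 = 0
C4: 1C, 2H, 1Na → 0 − 2 − 1 = -3
3 carbons (C1, C2, C4) meet the condition.

3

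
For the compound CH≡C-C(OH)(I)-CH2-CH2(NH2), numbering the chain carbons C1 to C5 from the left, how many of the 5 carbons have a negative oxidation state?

3

Tallying each carbon's bonds:
C1: 3C, 1H → 0 − 1 = -1
C2: 4C → 0 = 0
C3: 2C, 1O, 1I → 0 + 1 + 1 = +2
C4: 2C, 2H → 0 − 2 = -2
C5: 1C, 2H, 1N → 0 − 2 + 1 = -1
3 carbons (C1, C4, C5) meet the condition.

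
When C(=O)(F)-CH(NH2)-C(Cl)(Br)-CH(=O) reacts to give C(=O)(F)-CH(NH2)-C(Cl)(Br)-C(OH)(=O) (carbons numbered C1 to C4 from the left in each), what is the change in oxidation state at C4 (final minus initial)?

+2

Before: C4 has 1 bond to C, 1 bond to H, 2 bonds to O → oxidation state +1.
After: C4 has 1 bond to C, 3 bonds to O → oxidation state +3.
Δ = +3 − (+1) = +2, so this is an oxidation at C4.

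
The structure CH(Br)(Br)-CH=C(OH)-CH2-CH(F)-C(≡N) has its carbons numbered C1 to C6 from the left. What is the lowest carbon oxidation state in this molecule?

Tallying each carbon's bonds:
C1: 1C, 1H, 2Br → 0 − 1 + 2 = +1
C2: 3C, 1H → 0 − 1 = -1
C3: 3C, 1O → 0 + 1 = +1
C4: 2C, 2H → 0 − 2 = -2
C5: 2C, 1H, 1F → 0 − 1 + 1 = 0
C6: 1C, 3N → 0 + 3 = +3
The lowest value is -2.

-2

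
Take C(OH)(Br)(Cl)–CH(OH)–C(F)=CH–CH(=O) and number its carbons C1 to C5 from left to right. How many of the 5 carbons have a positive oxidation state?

Bonds to more-electronegative neighbours contribute +1 each, bonds to H or metals contribute −1 each, and C–C bonds contribute 0. Tallying each carbon:
C1: 1C, 1O, 1Cl, 1Br → 0 + 1 + 1 + 1 = +3
C2: 2C, 1H, 1O → 0 − 1 + 1 = 0
C3: 3C, 1F → 0 + 1 = +1
C4: 3C, 1H → 0 − 1 = -1
C5: 1C, 1H, 2O → 0 − 1 + 2 = +1
3 carbons (C1, C3, C5) meet the condition.

3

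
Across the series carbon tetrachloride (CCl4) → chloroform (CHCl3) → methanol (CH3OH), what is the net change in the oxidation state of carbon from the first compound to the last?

Carbon oxidation states along the series — carbon tetrachloride: +4, chloroform: +2, methanol: -2.
Net change = -2 − (+4) = -6.

-6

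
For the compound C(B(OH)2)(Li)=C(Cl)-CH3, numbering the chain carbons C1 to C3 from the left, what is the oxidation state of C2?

Each bond to a more electronegative atom (O, N, halogen) counts +1, each bond to a less electronegative atom (H, metal, B, Si) counts −1, and each C–C bond counts 0.
C2 has a double bond to C (2×0 = 0), one bond to C (0), one bond to Cl (+1).
Oxidation state = 0 + 0 + 1 = +1.

+1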